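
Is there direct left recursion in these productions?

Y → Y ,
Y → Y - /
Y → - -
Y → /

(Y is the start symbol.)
Yes, Y is left-recursive

Direct left recursion occurs when N → N α for some non-terminal N (the right-hand side begins with the left-hand side itself).

Y → Y ,: LEFT RECURSIVE (starts with Y)
Y → Y - /: LEFT RECURSIVE (starts with Y)
Y → - -: starts with '-'
Y → /: starts with '/'

The grammar has direct left recursion on: Y.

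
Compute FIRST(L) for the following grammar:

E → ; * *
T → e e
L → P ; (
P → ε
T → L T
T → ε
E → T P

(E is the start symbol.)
{ ';' }

To compute FIRST(L), examine every production with L on the left-hand side, reading each right-hand side left to right until a non-nullable symbol is reached.

FIRST sets of the other non-terminals involved (by the same procedure, iterated to a fixed point):
  FIRST(P) = { ε }

From L → P ; (:
  - P is a non-terminal: add FIRST(P) \ {ε} = { }
    P is nullable, so continue to the next symbol
  - ';' is a terminal: add ';' and stop

Collecting: FIRST(L) = { ';' }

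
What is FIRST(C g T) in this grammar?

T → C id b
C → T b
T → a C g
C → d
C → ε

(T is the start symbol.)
{ 'a', 'd', 'g', 'id' }

FIRST sets of the non-terminals involved (from the grammar, by fixed-point iteration):
  FIRST(C) = { 'a', 'd', 'id', ε }

To compute FIRST(C g T), process the symbols left to right:
Symbol C is a non-terminal. Add FIRST(C) \ {ε} = { 'a', 'd', 'id' }
C is nullable (ε ∈ FIRST(C)), continue to the next symbol.
Symbol g is a terminal. Add 'g' and stop.
FIRST(C g T) = { 'a', 'd', 'g', 'id' }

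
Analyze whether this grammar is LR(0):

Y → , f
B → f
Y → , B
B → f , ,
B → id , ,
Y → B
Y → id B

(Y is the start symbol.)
No. Shift-reduce conflict between [B → f .] and [B → f . , ,]

Augment with Y' → Y and build the canonical LR(0) collection (I0 = CLOSURE({[Y' → . Y]}), then GOTO on every symbol after a dot until no new states appear). It has 14 states:
  I0: { [B → . f , ,], [B → . f], [B → . id , ,], [Y → . , B], [Y → . , f], [Y → . B], [Y → . id B], [Y' → . Y] }  — shift
  I1: { [B → . f , ,], [B → . f], [B → . id , ,], [Y → , . B], [Y → , . f] }  — shift
  I2: { [Y → B .] }  — reduce
  I3: { [Y' → Y .] }  — accept
  I4: { [B → f . , ,], [B → f .] }  — shift, reduce
  I5: { [B → . f , ,], [B → . f], [B → . id , ,], [B → id . , ,], [Y → id . B] }  — shift
  I6: { [B → id , . ,] }  — shift
  I7: { [Y → id B .] }  — reduce
  I8: { [B → id . , ,] }  — shift
  I9: { [B → id , , .] }  — reduce
  I10: { [B → f , . ,] }  — shift
  I11: { [B → f , , .] }  — reduce
  I12: { [Y → , B .] }  — reduce
  I13: { [B → f . , ,], [B → f .], [Y → , f .] }  — shift, 2 reduces

Conflict in state I4:
  Shift-reduce conflict between [B → f .] and [B → f . , ,]
So the grammar is NOT LR(0).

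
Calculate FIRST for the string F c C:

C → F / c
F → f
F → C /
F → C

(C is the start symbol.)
{ 'f' }

FIRST sets of the non-terminals involved (from the grammar, by fixed-point iteration):
  FIRST(F) = { 'f' }

To compute FIRST(F c C), process the symbols left to right:
Symbol F is a non-terminal. Add FIRST(F) \ {ε} = { 'f' }
F is not nullable (ε ∉ FIRST(F)), so stop here.
FIRST(F c C) = { 'f' }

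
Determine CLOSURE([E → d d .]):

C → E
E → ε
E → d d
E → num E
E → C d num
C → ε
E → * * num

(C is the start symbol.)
{ [E → d d .] }

To compute CLOSURE, for each item [A → α.Bβ] where B is a non-terminal, add [B → .γ] for all productions B → γ; repeat for the newly added items until nothing changes.

Start with: [E → d d .]
The dot is at the end, so nothing is added.

CLOSURE = { [E → d d .] }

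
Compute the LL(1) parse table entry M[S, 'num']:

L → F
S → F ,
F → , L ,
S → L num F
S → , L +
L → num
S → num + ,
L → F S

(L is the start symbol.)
S → L num F, S → num + ,

To find M[S, 'num'], we find productions for S where 'num' is in the predict set (PREDICT(N → α) = (FIRST(α) \ {ε}) ∪ (FOLLOW(N) if α ⇒* ε)).

Relevant sets:
  FIRST(F) = { ',' }
  FIRST(L) = { ',', 'num' }

S → F ,: PREDICT = { ',' }
S → L num F: PREDICT = { ',', 'num' }
  'num' is in predict set, so this production goes in M[S, 'num']
S → , L +: PREDICT = { ',' }
S → num + ,: PREDICT = { 'num' }
  'num' is in predict set, so this production goes in M[S, 'num']

M[S, 'num'] = S → L num F, S → num + ,  (a multiply-defined cell — the grammar is not LL(1))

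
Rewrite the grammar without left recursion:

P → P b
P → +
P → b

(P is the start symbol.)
P is directly left-recursive. The standard transformation for
  A → A α₁ | ... | A α_m | β₁ | ... | β_n
is
  A  → β₁ A' | ... | β_n A'
  A' → α₁ A' | ... | α_m A' | ε

P → + becomes P → + P'
P → b becomes P → b P'
P → P b becomes P' → b P'
Add P' → ε

Resulting grammar:
P → + P'
P → b P'
P' → b P'
P' → ε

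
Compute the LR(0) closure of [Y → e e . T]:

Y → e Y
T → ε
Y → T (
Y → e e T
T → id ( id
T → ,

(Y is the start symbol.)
Start with: [Y → e e . T]
  [Y → e e . T] has the dot before T: add [T → .], [T → . id ( id], [T → . ,]
No further items can be added.

CLOSURE = { [T → . ,], [T → . id ( id], [T → .], [Y → e e . T] }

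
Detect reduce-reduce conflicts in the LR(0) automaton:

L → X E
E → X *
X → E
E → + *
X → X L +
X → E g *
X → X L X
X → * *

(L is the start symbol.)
Yes — I7: [L → X E .] vs [X → E .]

Augment with L' → L and build the canonical LR(0) collection (I0 = CLOSURE({[L' → . L]}), then GOTO on every symbol after a dot until no new states appear). It has 15 states:
  I0: { [E → . + *], [E → . X *], [L → . X E], [L' → . L], [X → . * *], [X → . E g *], [X → . E], [X → . X L +], [X → . X L X] }  — shift
  I1: { [X → * . *] }  — shift
  I2: { [E → + . *] }  — shift
  I3: { [X → E . g *], [X → E .] }  — shift, reduce
  I4: { [L' → L .] }  — accept
  I5: { [E → . + *], [E → . X *], [E → X . *], [L → . X E], [L → X . E], [X → . * *], [X → . E g *], [X → . E], [X → . X L +], [X → . X L X], [X → X . L +], [X → X . L X] }  — shift
  I6: { [E → X * .], [X → * . *] }  — shift, reduce
  I7: { [L → X E .], [X → E . g *], [X → E .] }  — shift, 2 reduces
  I8: { [E → . + *], [E → . X *], [X → . * *], [X → . E g *], [X → . E], [X → . X L +], [X → . X L X], [X → X L . +], [X → X L . X] }  — shift
  I9: { [E → + . *], [X → X L + .] }  — shift, reduce
  I10: { [E → . + *], [E → . X *], [E → X . *], [L → . X E], [X → . * *], [X → . E g *], [X → . E], [X → . X L +], [X → . X L X], [X → X . L +], [X → X . L X], [X → X L X .] }  — shift, reduce
  I11: { [E → + * .] }  — reduce
  I12: { [X → E g . *] }  — shift
  I13: { [X → E g * .] }  — reduce
  I14: { [X → * * .] }  — reduce

I7 contains complete items [L → X E .], [X → E .] — reduce-reduce conflict.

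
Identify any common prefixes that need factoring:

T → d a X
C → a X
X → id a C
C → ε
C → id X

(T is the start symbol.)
No, left-factoring is not needed

Left-factoring is needed when two productions for the same non-terminal
share a common prefix on the right-hand side.

Productions for C:
  C → a X
  C → ε
  C → id X

No common prefixes found.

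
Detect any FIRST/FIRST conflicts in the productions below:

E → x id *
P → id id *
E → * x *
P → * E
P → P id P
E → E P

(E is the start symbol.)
Yes. E → x id '*' / E → E P on { 'x' }; E → '*' x '*' / E → E P on { '*' }; P → id id '*' / P → P id P on { 'id' }; P → '*' E / P → P id P on { '*' }

A FIRST/FIRST conflict occurs when two productions N → α and N → β for the same non-terminal have FIRST(α) ∩ FIRST(β) ≠ ∅ (with ε ∈ FIRST of a nullable right-hand side, so two nullable alternatives also conflict).

FIRST sets of the non-terminals at (or reachable through a nullable prefix from) the front of some alternative:
  FIRST(E) = { '*', 'x' }
  FIRST(P) = { '*', 'id' }

Productions for E:
  E → x id *: FIRST = { 'x' }
  E → * x *: FIRST = { '*' }
  E → E P: FIRST = { '*', 'x' }
Productions for P:
  P → id id *: FIRST = { 'id' }
  P → * E: FIRST = { '*' }
  P → P id P: FIRST = { '*', 'id' }

Conflict for E: E → x id * and E → E P
  Overlap: { 'x' }
Conflict for E: E → * x * and E → E P
  Overlap: { '*' }
Conflict for P: P → id id * and P → P id P
  Overlap: { 'id' }
Conflict for P: P → * E and P → P id P
  Overlap: { '*' }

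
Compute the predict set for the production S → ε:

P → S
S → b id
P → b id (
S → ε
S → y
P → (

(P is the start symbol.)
{ $ }

PREDICT(S → ε) = (FIRST(RHS) \ {ε}) ∪ (FOLLOW(S) if ε ∈ FIRST(RHS), i.e. RHS ⇒* ε)
The right-hand side is ε (FIRST(ε) = { ε }), so the predict set is FOLLOW(S) = { $ }
PREDICT(S → ε) = { $ }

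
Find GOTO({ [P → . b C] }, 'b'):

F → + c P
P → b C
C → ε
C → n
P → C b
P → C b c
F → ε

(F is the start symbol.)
{ [C → . n], [C → .], [P → b . C] }

GOTO(I, 'b') = CLOSURE({ [A → αX.β] : [A → α.Xβ] ∈ I, X = 'b' })

Items with dot before 'b', with the dot advanced:
  [P → . b C] → [P → b . C]
Closure of the advanced items:
  [P → b . C] has the dot before C: add [C → .], [C → . n]

GOTO = { [C → . n], [C → .], [P → b . C] }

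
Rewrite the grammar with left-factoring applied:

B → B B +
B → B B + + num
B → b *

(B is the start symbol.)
Left-factoring transforms A → αβ₁ | αβ₂ into A → αA' and A' → β₁ | β₂
(α is the longest common prefix among the alternatives). Repeat until
no nonterminal has two alternatives with a common prefix.

Round 1: B has alternatives sharing prefix 'B B +'. Introduce B': B → B B + B'
  Add: B' → ε
  Add: B' → + num

No remaining common prefixes — done.

Resulting grammar:
B → B B + B'
B' → ε
B' → + num
B → b *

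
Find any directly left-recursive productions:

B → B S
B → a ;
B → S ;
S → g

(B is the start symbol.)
Yes, B is left-recursive

Direct left recursion occurs when N → N α for some non-terminal N (the right-hand side begins with the left-hand side itself).

B → B S: LEFT RECURSIVE (starts with B)
B → a ;: starts with a
B → S ;: starts with S
S → g: starts with g

The grammar has direct left recursion on: B.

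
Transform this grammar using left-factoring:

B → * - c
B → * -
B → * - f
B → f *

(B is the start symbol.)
Left-factoring transforms A → αβ₁ | αβ₂ into A → αA' and A' → β₁ | β₂
(α is the longest common prefix among the alternatives). Repeat until
no nonterminal has two alternatives with a common prefix.

Round 1: B has alternatives sharing prefix '* -'. Introduce B': B → * - B'
  Add: B' → c
  Add: B' → ε
  Add: B' → f

No remaining common prefixes — done.

Resulting grammar:
B → * - B'
B' → c
B' → ε
B' → f
B → f *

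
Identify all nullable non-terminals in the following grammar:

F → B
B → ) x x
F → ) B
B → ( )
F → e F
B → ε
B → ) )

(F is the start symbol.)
ε-productions: B → ε
So B is immediately nullable.
F → B: every symbol on the right is nullable, so F is nullable too.
Every non-terminal is now nullable.
Nullable = { 'B', 'F' }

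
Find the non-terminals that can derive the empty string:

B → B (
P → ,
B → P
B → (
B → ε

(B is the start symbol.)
{ 'B' }

ε-productions: B → ε
So B is immediately nullable.
No further non-terminal can be added: every production for the remaining non-terminals contains a terminal or a non-nullable non-terminal.
Nullable = { 'B' }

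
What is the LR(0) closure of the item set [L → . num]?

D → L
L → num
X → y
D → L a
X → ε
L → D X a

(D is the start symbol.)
{ [L → . num] }

To compute CLOSURE, for each item [A → α.Bβ] where B is a non-terminal, add [B → .γ] for all productions B → γ; repeat for the newly added items until nothing changes.

Start with: [L → . num]
The dot precedes the terminal num, so nothing is added.

CLOSURE = { [L → . num] }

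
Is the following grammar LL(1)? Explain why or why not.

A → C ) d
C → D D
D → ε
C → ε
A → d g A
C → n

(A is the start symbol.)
A grammar is LL(1) if for each non-terminal N with multiple productions, the predict sets of those productions are pairwise disjoint, where PREDICT(N → α) = (FIRST(α) \ {ε}) ∪ (FOLLOW(N) if α ⇒* ε).

Relevant sets:
  FIRST(C) = { 'n', ε }
  FIRST(D) = { ε }
  FOLLOW(C) = { ')' }

For A:
  PREDICT(A → C ')' d) = { ')', 'n' }
  PREDICT(A → d g A) = { 'd' }
For C:
  PREDICT(C → D D) = { ')' }
  PREDICT(C → ε) = { ')' }
  PREDICT(C → n) = { 'n' }
D has a single production, so nothing to check there.

Conflict found: Predict set conflict for C: { ')' }
The grammar is NOT LL(1).

Answer: No. Predict set conflict for C: { ')' }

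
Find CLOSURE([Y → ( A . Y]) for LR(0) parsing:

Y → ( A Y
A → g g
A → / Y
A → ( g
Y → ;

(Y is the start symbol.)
{ [Y → ( A . Y], [Y → . ( A Y], [Y → . ;] }

To compute CLOSURE, for each item [A → α.Bβ] where B is a non-terminal, add [B → .γ] for all productions B → γ; repeat for the newly added items until nothing changes.

Start with: [Y → ( A . Y]
  [Y → ( A . Y] has the dot before Y: add [Y → . ( A Y], [Y → . ;]
No further items can be added.

CLOSURE = { [Y → ( A . Y], [Y → . ( A Y], [Y → . ;] }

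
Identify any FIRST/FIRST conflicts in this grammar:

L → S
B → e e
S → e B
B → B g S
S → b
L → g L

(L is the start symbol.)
A FIRST/FIRST conflict occurs when two productions N → α and N → β for the same non-terminal have FIRST(α) ∩ FIRST(β) ≠ ∅ (with ε ∈ FIRST of a nullable right-hand side, so two nullable alternatives also conflict).

FIRST sets of the non-terminals at (or reachable through a nullable prefix from) the front of some alternative:
  FIRST(S) = { 'b', 'e' }
  FIRST(B) = { 'e' }

Productions for L:
  L → S: FIRST = { 'b', 'e' }
  L → g L: FIRST = { 'g' }
Productions for B:
  B → e e: FIRST = { 'e' }
  B → B g S: FIRST = { 'e' }
Productions for S:
  S → e B: FIRST = { 'e' }
  S → b: FIRST = { 'b' }

Conflict for B: B → e e and B → B g S
  Overlap: { 'e' }

Answer: Yes. B → e e / B → B g S on { 'e' }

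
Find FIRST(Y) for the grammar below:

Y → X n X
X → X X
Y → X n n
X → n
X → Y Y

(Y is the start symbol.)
{ 'n' }

To compute FIRST(Y), examine every production with Y on the left-hand side, reading each right-hand side left to right until a non-nullable symbol is reached.

FIRST sets of the other non-terminals involved (by the same procedure, iterated to a fixed point):
  FIRST(X) = { 'n' }

From Y → X n X:
  - X is a non-terminal: add FIRST(X) \ {ε} = { 'n' }
    X is not nullable, so stop
From Y → X n n:
  - X is a non-terminal: add FIRST(X) \ {ε} = { 'n' }
    X is not nullable, so stop

Collecting: FIRST(Y) = { 'n' }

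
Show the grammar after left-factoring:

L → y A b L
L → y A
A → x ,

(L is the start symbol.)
L → y A L'
L' → b L
L' → ε
A → x ,

Left-factoring transforms A → αβ₁ | αβ₂ into A → αA' and A' → β₁ | β₂
(α is the longest common prefix among the alternatives). Repeat until
no nonterminal has two alternatives with a common prefix.

Round 1: L has alternatives sharing prefix 'y A'. Introduce L': L → y A L'
  Add: L' → b L
  Add: L' → ε

No remaining common prefixes — done.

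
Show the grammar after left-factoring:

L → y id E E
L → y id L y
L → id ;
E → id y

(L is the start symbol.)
L → y id L'
L' → E E
L' → L y
L → id ;
E → id y

Left-factoring transforms A → αβ₁ | αβ₂ into A → αA' and A' → β₁ | β₂
(α is the longest common prefix among the alternatives). Repeat until
no nonterminal has two alternatives with a common prefix.

Round 1: L has alternatives sharing prefix 'y id'. Introduce L': L → y id L'
  Add: L' → E E
  Add: L' → L y

No remaining common prefixes — done.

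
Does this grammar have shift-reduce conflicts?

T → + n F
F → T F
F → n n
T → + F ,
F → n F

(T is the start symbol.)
A shift-reduce conflict occurs when an LR(0) state has both:
  - a complete (reduce) item [A → α .] (dot at the end), and
  - a shift item [B → β . c γ] (dot before a terminal).

Augment with T' → T and build the canonical LR(0) collection (I0 = CLOSURE({[T' → . T]}), then GOTO on every symbol after a dot until no new states appear). It has 12 states:
  I0: { [T → . + F ,], [T → . + n F], [T' → . T] }  — shift
  I1: { [F → . T F], [F → . n F], [F → . n n], [T → + . F ,], [T → + . n F], [T → . + F ,], [T → . + n F] }  — shift
  I2: { [T' → T .] }  — accept
  I3: { [T → + F . ,] }  — shift
  I4: { [F → . T F], [F → . n F], [F → . n n], [F → T . F], [T → . + F ,], [T → . + n F] }  — shift
  I5: { [F → . T F], [F → . n F], [F → . n n], [F → n . F], [F → n . n], [T → + n . F], [T → . + F ,], [T → . + n F] }  — shift
  I6: { [F → n F .], [T → + n F .] }  — 2 reduces
  I7: { [F → . T F], [F → . n F], [F → . n n], [F → n . F], [F → n . n], [F → n n .], [T → . + F ,], [T → . + n F] }  — shift, reduce
  I8: { [F → n F .] }  — reduce
  I9: { [F → T F .] }  — reduce
  I10: { [F → . T F], [F → . n F], [F → . n n], [F → n . F], [F → n . n], [T → . + F ,], [T → . + n F] }  — shift
  I11: { [T → + F , .] }  — reduce

I7 contains reduce item [F → n n .] and shift items [F → . n F], [F → . n n], [F → n . n], [T → . + F ,], [T → . + n F] — shift-reduce conflict.

Answer: Yes — I7: [F → n n .] vs [F → . n F]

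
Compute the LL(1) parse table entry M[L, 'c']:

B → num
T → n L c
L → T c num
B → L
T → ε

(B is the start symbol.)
To find M[L, 'c'], we find productions for L where 'c' is in the predict set (PREDICT(N → α) = (FIRST(α) \ {ε}) ∪ (FOLLOW(N) if α ⇒* ε)).

Relevant sets:
  FIRST(T) = { 'n', ε }

L → T c num: PREDICT = { 'c', 'n' }
  'c' is in predict set, so this production goes in M[L, 'c']

M[L, 'c'] = L → T c num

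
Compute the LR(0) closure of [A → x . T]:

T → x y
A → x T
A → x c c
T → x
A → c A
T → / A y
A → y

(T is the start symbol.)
Start with: [A → x . T]
  [A → x . T] has the dot before T: add [T → . x y], [T → . x], [T → . / A y]
No further items can be added.

CLOSURE = { [A → x . T], [T → . / A y], [T → . x y], [T → . x] }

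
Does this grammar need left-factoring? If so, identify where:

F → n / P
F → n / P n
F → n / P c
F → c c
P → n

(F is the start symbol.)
Left-factoring is needed when two productions for the same non-terminal
share a common prefix on the right-hand side.

Productions for F:
  F → n / P
  F → n / P n
  F → n / P c
  F → c c

Found common prefix 'n / P' in productions for F

Answer: Yes, F has productions with common prefix 'n / P'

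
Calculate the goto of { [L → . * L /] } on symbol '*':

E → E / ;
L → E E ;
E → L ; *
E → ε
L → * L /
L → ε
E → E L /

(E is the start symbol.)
GOTO(I, '*') = CLOSURE({ [A → αX.β] : [A → α.Xβ] ∈ I, X = '*' })

Items with dot before '*', with the dot advanced:
  [L → . * L /] → [L → * . L /]
Closure of the advanced items:
  [L → * . L /] has the dot before L: add [L → . E E ;], [L → . * L /], [L → .]
  [L → . E E ;] has the dot before E: add [E → . E / ;], [E → . L ; *], [E → .], [E → . E L /]

GOTO = { [E → . E / ;], [E → . E L /], [E → . L ; *], [E → .], [L → * . L /], [L → . * L /], [L → . E E ;], [L → .] }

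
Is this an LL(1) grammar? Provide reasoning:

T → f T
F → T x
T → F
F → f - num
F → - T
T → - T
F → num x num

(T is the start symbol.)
No. Predict set conflict for T: { 'f' }

Relevant sets:
  FIRST(F) = { '-', 'f', 'num' }
  FIRST(T) = { '-', 'f', 'num' }

For T:
  PREDICT(T → f T) = { 'f' }
  PREDICT(T → F) = { '-', 'f', 'num' }
  PREDICT(T → '-' T) = { '-' }
For F:
  PREDICT(F → T x) = { '-', 'f', 'num' }
  PREDICT(F → f '-' num) = { 'f' }
  PREDICT(F → '-' T) = { '-' }
  PREDICT(F → num x num) = { 'num' }

Conflict found: Predict set conflict for T: { 'f' }
The grammar is NOT LL(1).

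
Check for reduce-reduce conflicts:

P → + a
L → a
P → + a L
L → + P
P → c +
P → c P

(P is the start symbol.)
No reduce-reduce conflicts

Augment with P' → P and build the canonical LR(0) collection (I0 = CLOSURE({[P' → . P]}), then GOTO on every symbol after a dot until no new states appear). It has 11 states:
  I0: { [P → . + a L], [P → . + a], [P → . c +], [P → . c P], [P' → . P] }  — shift
  I1: { [P → + . a L], [P → + . a] }  — shift
  I2: { [P' → P .] }  — accept
  I3: { [P → . + a L], [P → . + a], [P → . c +], [P → . c P], [P → c . +], [P → c . P] }  — shift
  I4: { [P → + . a L], [P → + . a], [P → c + .] }  — shift, reduce
  I5: { [P → c P .] }  — reduce
  I6: { [L → . + P], [L → . a], [P → + a . L], [P → + a .] }  — shift, reduce
  I7: { [L → + . P], [P → . + a L], [P → . + a], [P → . c +], [P → . c P] }  — shift
  I8: { [P → + a L .] }  — reduce
  I9: { [L → a .] }  — reduce
  I10: { [L → + P .] }  — reduce

No state contains more than one complete item.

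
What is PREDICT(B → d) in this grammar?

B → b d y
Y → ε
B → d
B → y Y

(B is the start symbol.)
{ 'd' }

PREDICT(B → d) = (FIRST(RHS) \ {ε}) ∪ (FOLLOW(B) if ε ∈ FIRST(RHS), i.e. RHS ⇒* ε)
FIRST(d) = { 'd' }
ε ∉ FIRST(d), so FOLLOW(B) is not added.
PREDICT(B → d) = { 'd' }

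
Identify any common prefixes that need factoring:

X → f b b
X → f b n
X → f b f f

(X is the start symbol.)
Left-factoring is needed when two productions for the same non-terminal
share a common prefix on the right-hand side.

Productions for X:
  X → f b b
  X → f b n
  X → f b f f

Found common prefix 'f b' in productions for X

Answer: Yes, X has productions with common prefix 'f b'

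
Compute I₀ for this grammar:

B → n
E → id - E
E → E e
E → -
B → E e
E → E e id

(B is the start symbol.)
{ [B → . E e], [B → . n], [B' → . B], [E → . -], [E → . E e id], [E → . E e], [E → . id - E] }

First, augment the grammar with B' → B
I₀ = CLOSURE({ [B' → . B] }):
  [B' → . B] has the dot before B: add [B → . n], [B → . E e]
  [B → . E e] has the dot before E: add [E → . id - E], [E → . E e], [E → . -], [E → . E e id]
No further items can be added.

I₀ = { [B → . E e], [B → . n], [B' → . B], [E → . -], [E → . E e id], [E → . E e], [E → . id - E] }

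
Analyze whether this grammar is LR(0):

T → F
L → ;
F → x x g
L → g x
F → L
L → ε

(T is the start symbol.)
Augment with T' → T and build the canonical LR(0) collection (I0 = CLOSURE({[T' → . T]}), then GOTO on every symbol after a dot until no new states appear). It has 10 states:
  I0: { [F → . L], [F → . x x g], [L → . ;], [L → . g x], [L → .], [T → . F], [T' → . T] }  — shift, reduce
  I1: { [L → ; .] }  — reduce
  I2: { [T → F .] }  — reduce
  I3: { [F → L .] }  — reduce
  I4: { [T' → T .] }  — accept
  I5: { [L → g . x] }  — shift
  I6: { [F → x . x g] }  — shift
  I7: { [F → x x . g] }  — shift
  I8: { [F → x x g .] }  — reduce
  I9: { [L → g x .] }  — reduce

Conflict in state I0:
  Shift-reduce conflict between [L → .] and [F → . x x g]
So the grammar is NOT LR(0).

Answer: No. Shift-reduce conflict between [L → .] and [F → . x x g]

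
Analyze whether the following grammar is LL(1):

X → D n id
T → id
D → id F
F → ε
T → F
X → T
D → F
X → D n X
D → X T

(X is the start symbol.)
A grammar is LL(1) if for each non-terminal N with multiple productions, the predict sets of those productions are pairwise disjoint, where PREDICT(N → α) = (FIRST(α) \ {ε}) ∪ (FOLLOW(N) if α ⇒* ε).

Relevant sets:
  FIRST(D) = { 'id', 'n', ε }
  FIRST(T) = { 'id', ε }
  FIRST(F) = { ε }
  FIRST(X) = { 'id', 'n', ε }
  FOLLOW(X) = { $, 'id', 'n' }
  FOLLOW(T) = { $, 'id', 'n' }
  FOLLOW(D) = { 'n' }

For X:
  PREDICT(X → D n id) = { 'id', 'n' }
  PREDICT(X → T) = { $, 'id', 'n' }
  PREDICT(X → D n X) = { 'id', 'n' }
For T:
  PREDICT(T → id) = { 'id' }
  PREDICT(T → F) = { $, 'id', 'n' }
For D:
  PREDICT(D → id F) = { 'id' }
  PREDICT(D → F) = { 'n' }
  PREDICT(D → X T) = { 'id', 'n' }
F has a single production, so nothing to check there.

Conflict found: Predict set conflict for X: { 'id', 'n' }
The grammar is NOT LL(1).

Answer: No. Predict set conflict for X: { 'id', 'n' }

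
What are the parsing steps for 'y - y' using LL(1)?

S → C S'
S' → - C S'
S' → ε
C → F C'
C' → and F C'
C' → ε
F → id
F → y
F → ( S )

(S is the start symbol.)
Stack is shown with the top on the left.

Stack      Input    Action
--------------------------
S $        y - y $  output S → C S'
C S' $     y - y $  output C → F C'
F C' S' $  y - y $  output F → y
y C' S' $  y - y $  match 'y'
C' S' $    - y $    output C' → ε
S' $       - y $    output S' → - C S'
- C S' $   - y $    match '-'
C S' $     y $      output C → F C'
F C' S' $  y $      output F → y
y C' S' $  y $      match 'y'
C' S' $    $        output C' → ε
S' $       $        output S' → ε
$          $        accept

The string is accepted.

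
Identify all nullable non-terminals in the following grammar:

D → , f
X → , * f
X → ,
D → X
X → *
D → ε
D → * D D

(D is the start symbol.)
A non-terminal is nullable if it can derive ε (the empty string): either it has an ε-production, or it has a production whose right-hand side consists entirely of nullable non-terminals.

ε-productions: D → ε
So D is immediately nullable.
No further non-terminal can be added: every production for the remaining non-terminals contains a terminal or a non-nullable non-terminal.
Nullable = { 'D' }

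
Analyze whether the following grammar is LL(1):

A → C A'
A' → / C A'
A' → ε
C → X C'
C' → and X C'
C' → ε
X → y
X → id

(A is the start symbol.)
A grammar is LL(1) if for each non-terminal N with multiple productions, the predict sets of those productions are pairwise disjoint, where PREDICT(N → α) = (FIRST(α) \ {ε}) ∪ (FOLLOW(N) if α ⇒* ε).

Relevant sets:
  FOLLOW(A') = { $ }
  FOLLOW(C') = { $, '/' }

For A':
  PREDICT(A' → '/' C A') = { '/' }
  PREDICT(A' → ε) = { $ }
For C':
  PREDICT(C' → and X C') = { 'and' }
  PREDICT(C' → ε) = { $, '/' }
For X:
  PREDICT(X → y) = { 'y' }
  PREDICT(X → id) = { 'id' }
A, C have a single production, so nothing to check there.

All predict sets are disjoint. The grammar IS LL(1).

Answer: Yes, the grammar is LL(1).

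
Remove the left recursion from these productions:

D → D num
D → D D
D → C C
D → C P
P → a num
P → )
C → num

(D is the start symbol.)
D is directly left-recursive. The standard transformation for
  A → A α₁ | ... | A α_m | β₁ | ... | β_n
is
  A  → β₁ A' | ... | β_n A'
  A' → α₁ A' | ... | α_m A' | ε

D → C C becomes D → C C D'
D → C P becomes D → C P D'
D → D num becomes D' → num D'
D → D D becomes D' → D D'
Add D' → ε

Productions for other non-terminals are unchanged:
  P → a num
  P → )
  C → num

Resulting grammar:
D → C C D'
D → C P D'
D' → num D'
D' → D D'
D' → ε
P → a num
P → )
C → num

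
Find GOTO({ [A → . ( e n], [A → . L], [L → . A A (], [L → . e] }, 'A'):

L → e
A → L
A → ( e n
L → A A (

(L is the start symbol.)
GOTO(I, 'A') = CLOSURE({ [A → αX.β] : [A → α.Xβ] ∈ I, X = 'A' })

Items with dot before 'A', with the dot advanced:
  [L → . A A (] → [L → A . A (]
Closure of the advanced items:
  [L → A . A (] has the dot before A: add [A → . L], [A → . ( e n]
  [A → . L] has the dot before L: add [L → . e], [L → . A A (]

GOTO = { [A → . ( e n], [A → . L], [L → . A A (], [L → . e], [L → A . A (] }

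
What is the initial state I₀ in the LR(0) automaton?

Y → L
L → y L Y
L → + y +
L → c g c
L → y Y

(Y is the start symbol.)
{ [L → . + y +], [L → . c g c], [L → . y L Y], [L → . y Y], [Y → . L], [Y' → . Y] }

First, augment the grammar with Y' → Y
I₀ = CLOSURE({ [Y' → . Y] }):
  [Y' → . Y] has the dot before Y: add [Y → . L]
  [Y → . L] has the dot before L: add [L → . y L Y], [L → . + y +], [L → . c g c], [L → . y Y]
No further items can be added.

I₀ = { [L → . + y +], [L → . c g c], [L → . y L Y], [L → . y Y], [Y → . L], [Y' → . Y] }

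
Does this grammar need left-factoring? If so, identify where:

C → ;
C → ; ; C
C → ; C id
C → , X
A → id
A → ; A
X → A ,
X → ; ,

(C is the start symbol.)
Yes, C has productions with common prefix ';'

Left-factoring is needed when two productions for the same non-terminal
share a common prefix on the right-hand side.

Productions for C:
  C → ;
  C → ; ; C
  C → ; C id
  C → , X
Productions for A:
  A → id
  A → ; A
Productions for X:
  X → A ,
  X → ; ,

Found common prefix ';' in productions for C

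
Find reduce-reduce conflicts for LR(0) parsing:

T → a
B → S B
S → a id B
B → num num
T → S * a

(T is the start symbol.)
A reduce-reduce conflict occurs when an LR(0) state has two complete items [A → α .] and [B → β .] — both call for a reduction, and with no lookahead the parser cannot choose between them.

Augment with T' → T and build the canonical LR(0) collection (I0 = CLOSURE({[T' → . T]}), then GOTO on every symbol after a dot until no new states appear). It has 13 states:
  I0: { [S → . a id B], [T → . S * a], [T → . a], [T' → . T] }  — shift
  I1: { [T → S . * a] }  — shift
  I2: { [T' → T .] }  — accept
  I3: { [S → a . id B], [T → a .] }  — shift, reduce
  I4: { [B → . S B], [B → . num num], [S → . a id B], [S → a id . B] }  — shift
  I5: { [S → a id B .] }  — reduce
  I6: { [B → . S B], [B → . num num], [B → S . B], [S → . a id B] }  — shift
  I7: { [S → a . id B] }  — shift
  I8: { [B → num . num] }  — shift
  I9: { [B → num num .] }  — reduce
  I10: { [B → S B .] }  — reduce
  I11: { [T → S * . a] }  — shift
  I12: { [T → S * a .] }  — reduce

No state contains more than one complete item.

Answer: No reduce-reduce conflicts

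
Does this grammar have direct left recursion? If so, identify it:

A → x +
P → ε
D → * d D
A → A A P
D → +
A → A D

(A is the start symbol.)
Yes, A is left-recursive

Direct left recursion occurs when N → N α for some non-terminal N (the right-hand side begins with the left-hand side itself).

A → x +: starts with x
P → ε: starts with ε
D → * d D: starts with '*'
A → A A P: LEFT RECURSIVE (starts with A)
D → +: starts with '+'
A → A D: LEFT RECURSIVE (starts with A)

The grammar has direct left recursion on: A.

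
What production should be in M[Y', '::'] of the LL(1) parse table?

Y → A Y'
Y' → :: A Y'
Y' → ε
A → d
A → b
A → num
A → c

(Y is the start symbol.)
To find M[Y', '::'], we find productions for Y' where '::' is in the predict set (PREDICT(N → α) = (FIRST(α) \ {ε}) ∪ (FOLLOW(N) if α ⇒* ε)).

Relevant sets:
  FOLLOW(Y') = { $ }

Y' → :: A Y': PREDICT = { '::' }
  '::' is in predict set, so this production goes in M[Y', '::']
Y' → ε: PREDICT = { $ }

M[Y', '::'] = Y' → :: A Y'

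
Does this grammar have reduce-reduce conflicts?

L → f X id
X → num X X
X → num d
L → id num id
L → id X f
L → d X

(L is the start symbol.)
Augment with L' → L and build the canonical LR(0) collection (I0 = CLOSURE({[L' → . L]}), then GOTO on every symbol after a dot until no new states appear). It has 16 states:
  I0: { [L → . d X], [L → . f X id], [L → . id X f], [L → . id num id], [L' → . L] }  — shift
  I1: { [L' → L .] }  — accept
  I2: { [L → d . X], [X → . num X X], [X → . num d] }  — shift
  I3: { [L → f . X id], [X → . num X X], [X → . num d] }  — shift
  I4: { [L → id . X f], [L → id . num id], [X → . num X X], [X → . num d] }  — shift
  I5: { [L → id X . f] }  — shift
  I6: { [L → id num . id], [X → . num X X], [X → . num d], [X → num . X X], [X → num . d] }  — shift
  I7: { [X → . num X X], [X → . num d], [X → num X . X] }  — shift
  I8: { [X → num d .] }  — reduce
  I9: { [L → id num id .] }  — reduce
  I10: { [X → . num X X], [X → . num d], [X → num . X X], [X → num . d] }  — shift
  I11: { [X → num X X .] }  — reduce
  I12: { [L → id X f .] }  — reduce
  I13: { [L → f X . id] }  — shift
  I14: { [L → f X id .] }  — reduce
  I15: { [L → d X .] }  — reduce

No state contains more than one complete item.

Answer: No reduce-reduce conflicts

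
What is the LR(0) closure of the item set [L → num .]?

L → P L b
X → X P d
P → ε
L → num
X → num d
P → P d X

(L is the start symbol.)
Start with: [L → num .]
The dot is at the end, so nothing is added.

CLOSURE = { [L → num .] }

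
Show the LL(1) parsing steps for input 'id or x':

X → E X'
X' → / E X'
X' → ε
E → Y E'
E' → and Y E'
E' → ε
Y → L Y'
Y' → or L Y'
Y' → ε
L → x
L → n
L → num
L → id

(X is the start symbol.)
Stack is shown with the top on the left.

Stack            Input      Action
----------------------------------
X $              id or x $  output X → E X'
E X' $           id or x $  output E → Y E'
Y E' X' $        id or x $  output Y → L Y'
L Y' E' X' $     id or x $  output L → id
id Y' E' X' $    id or x $  match 'id'
Y' E' X' $       or x $     output Y' → or L Y'
or L Y' E' X' $  or x $     match 'or'
L Y' E' X' $     x $        output L → x
x Y' E' X' $     x $        match 'x'
Y' E' X' $       $          output Y' → ε
E' X' $          $          output E' → ε
X' $             $          output X' → ε
$                $          accept

The string is accepted.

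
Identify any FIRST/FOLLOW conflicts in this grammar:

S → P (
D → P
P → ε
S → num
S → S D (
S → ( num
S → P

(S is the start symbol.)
Nullable non-terminals: D, P, S.
FIRST sets used below: FIRST(P) = { ε }, FIRST(S) = { '(', 'num', ε }, FIRST(D) = { ε }
D has a nullable alternative but only one production, so nothing to check.
P has a nullable alternative but only one production, so nothing to check.

S: nullable alternative(s) S → P; FOLLOW(S) = { $, '(' }
  S → P (: FIRST \ {ε} = { '(' } — overlaps FOLLOW(S) on { '(' }: CONFLICT
  S → num: FIRST \ {ε} = { 'num' } — disjoint from FOLLOW(S)
  S → S D (: FIRST \ {ε} = { '(', 'num' } — overlaps FOLLOW(S) on { '(' }: CONFLICT
  S → ( num: FIRST \ {ε} = { '(' } — overlaps FOLLOW(S) on { '(' }: CONFLICT
  S → P: FIRST \ {ε} = { } — this is the only nullable alternative, skip

So the grammar has 3 FIRST/FOLLOW conflicts (marked CONFLICT above).

Answer: Yes. S → P '(' with FOLLOW(S) on { '(' }; S → S D '(' with FOLLOW(S) on { '(' }; S → '(' num with FOLLOW(S) on { '(' }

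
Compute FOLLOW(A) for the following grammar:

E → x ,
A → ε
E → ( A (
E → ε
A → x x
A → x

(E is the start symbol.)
{ '(' }

To compute FOLLOW(A), find every occurrence of A on a right-hand side N → α A β: add FIRST(β) \ {ε}, and if β is empty or nullable also add FOLLOW(N). Iterate to a fixed point.

In E → ( A (: A is followed by '(', add FIRST('(') \ {ε} = { '(' }

Taking the union: FOLLOW(A) = { '(' }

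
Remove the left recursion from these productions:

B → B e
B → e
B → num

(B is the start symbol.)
B is directly left-recursive. The standard transformation for
  A → A α₁ | ... | A α_m | β₁ | ... | β_n
is
  A  → β₁ A' | ... | β_n A'
  A' → α₁ A' | ... | α_m A' | ε

B → e becomes B → e B'
B → num becomes B → num B'
B → B e becomes B' → e B'
Add B' → ε

Resulting grammar:
B → e B'
B → num B'
B' → e B'
B' → ε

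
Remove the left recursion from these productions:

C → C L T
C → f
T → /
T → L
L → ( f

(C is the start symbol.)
C → f C'
C' → L T C'
C' → ε
T → /
T → L
L → ( f

C is directly left-recursive. The standard transformation for
  A → A α₁ | ... | A α_m | β₁ | ... | β_n
is
  A  → β₁ A' | ... | β_n A'
  A' → α₁ A' | ... | α_m A' | ε

C → f becomes C → f C'
C → C L T becomes C' → L T C'
Add C' → ε

Productions for other non-terminals are unchanged:
  T → /
  T → L
  L → ( f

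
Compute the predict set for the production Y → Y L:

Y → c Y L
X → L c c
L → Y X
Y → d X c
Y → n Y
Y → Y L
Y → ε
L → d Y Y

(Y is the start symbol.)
{ 'c', 'd', 'n' }

PREDICT(Y → Y L) = (FIRST(RHS) \ {ε}) ∪ (FOLLOW(Y) if ε ∈ FIRST(RHS), i.e. RHS ⇒* ε)
FIRST(Y) = { 'c', 'd', 'n', ε }
FIRST(L) = { 'c', 'd', 'n' }
FIRST(Y L) = { 'c', 'd', 'n' }
ε ∉ FIRST(Y L), so FOLLOW(Y) is not added.
PREDICT(Y → Y L) = { 'c', 'd', 'n' }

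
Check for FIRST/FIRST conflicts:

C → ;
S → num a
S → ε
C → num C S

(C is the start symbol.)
No FIRST/FIRST conflicts.

A FIRST/FIRST conflict occurs when two productions N → α and N → β for the same non-terminal have FIRST(α) ∩ FIRST(β) ≠ ∅ (with ε ∈ FIRST of a nullable right-hand side, so two nullable alternatives also conflict).

Productions for C:
  C → ;: FIRST = { ';' }
  C → num C S: FIRST = { 'num' }
Productions for S:
  S → num a: FIRST = { 'num' }
  S → ε: FIRST = { ε }

All alternatives of each non-terminal have pairwise disjoint FIRST sets.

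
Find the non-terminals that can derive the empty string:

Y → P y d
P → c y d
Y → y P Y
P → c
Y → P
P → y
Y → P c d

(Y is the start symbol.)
None

There are no ε-productions, so no non-terminal can derive ε.
No non-terminals are nullable.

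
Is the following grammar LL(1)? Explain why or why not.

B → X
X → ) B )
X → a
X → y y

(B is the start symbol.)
Yes, the grammar is LL(1).

A grammar is LL(1) if for each non-terminal N with multiple productions, the predict sets of those productions are pairwise disjoint, where PREDICT(N → α) = (FIRST(α) \ {ε}) ∪ (FOLLOW(N) if α ⇒* ε).

For X:
  PREDICT(X → ')' B ')') = { ')' }
  PREDICT(X → a) = { 'a' }
  PREDICT(X → y y) = { 'y' }
B has a single production, so nothing to check there.

All predict sets are disjoint. The grammar IS LL(1).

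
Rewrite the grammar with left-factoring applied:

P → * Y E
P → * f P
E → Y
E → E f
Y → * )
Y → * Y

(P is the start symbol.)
P → * P'
P' → Y E
P' → f P
E → Y
E → E f
Y → * Y'
Y' → )
Y' → Y

Left-factoring transforms A → αβ₁ | αβ₂ into A → αA' and A' → β₁ | β₂
(α is the longest common prefix among the alternatives). Repeat until
no nonterminal has two alternatives with a common prefix.

Round 1: P has alternatives sharing prefix '*'. Introduce P': P → * P'
  Add: P' → Y E
  Add: P' → f P

Round 2: Y has alternatives sharing prefix '*'. Introduce Y': Y → * Y'
  Add: Y' → )
  Add: Y' → Y

No remaining common prefixes — done.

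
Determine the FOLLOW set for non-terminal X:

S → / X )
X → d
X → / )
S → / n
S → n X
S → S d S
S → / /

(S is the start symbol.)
In S → / X ): X is followed by ')', add FIRST(')') \ {ε} = { ')' }
In S → n X: X is at the end, add FOLLOW(S)

The FOLLOW sets referred to above (computed the same way, to a fixed point):
  FOLLOW(S) = { $, 'd' }

Taking the union: FOLLOW(X) = { $, ')', 'd' }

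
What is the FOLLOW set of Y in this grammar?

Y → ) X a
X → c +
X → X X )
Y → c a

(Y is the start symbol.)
To compute FOLLOW(Y), find every occurrence of Y on a right-hand side N → α Y β: add FIRST(β) \ {ε}, and if β is empty or nullable also add FOLLOW(N). Iterate to a fixed point.

Y is the start symbol, so $ ∈ FOLLOW(Y).
Y does not occur on any right-hand side.

Taking the union: FOLLOW(Y) = { $ }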